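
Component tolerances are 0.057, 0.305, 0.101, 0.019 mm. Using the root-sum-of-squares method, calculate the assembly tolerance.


RSS = sqrt(0.057^2 + 0.305^2 + 0.101^2 + 0.019^2)
= sqrt(0.106836)
= 0.3269

0.3269


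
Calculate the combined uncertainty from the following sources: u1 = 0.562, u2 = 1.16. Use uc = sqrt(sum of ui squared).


uc = sqrt(0.562^2 + 1.16^2)
uc = sqrt(1.661444)
uc = 1.2890

1.2890


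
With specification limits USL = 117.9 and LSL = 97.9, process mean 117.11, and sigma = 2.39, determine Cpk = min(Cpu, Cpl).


Cpu = (USL - mean) / (3*sigma) = (117.9 - 117.11) / (3*2.39) = 0.1102
Cpl = (mean - LSL) / (3*sigma) = (117.11 - 97.9) / (3*2.39) = 2.6792
Cpk = min(Cpu, Cpl) = 0.1102

0.1102


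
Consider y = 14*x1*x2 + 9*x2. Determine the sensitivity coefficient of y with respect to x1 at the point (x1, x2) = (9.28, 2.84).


y = 14*x1*x2 + 9*x2
dy/dx1 = 14*x2
Evaluate at x2 = 2.84: c1 = 14 * 2.84
c1 = 39.7600

39.7600


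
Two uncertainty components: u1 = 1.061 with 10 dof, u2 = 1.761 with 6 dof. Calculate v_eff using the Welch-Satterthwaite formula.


uc = sqrt(u1^2 + u2^2) = sqrt(1.061^2 + 1.761^2) = 2.0559285
v_eff = uc^4 / (u1^4/v1 + u2^4/v2)
= 2.0559285^4 / (1.061^4/10 + 1.761^4/6)
= 17.866193 / 1.72955
v_eff = 10.3300

10.3300


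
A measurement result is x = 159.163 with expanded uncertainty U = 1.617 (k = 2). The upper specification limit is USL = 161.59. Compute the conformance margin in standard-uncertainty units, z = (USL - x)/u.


u = U / k = 1.617 / 2 = 0.8085
margin = |USL - x| = |161.59 - 159.163| = 2.427
z = margin / u = 2.427 / 0.8085
z = 3.0019

3.0019


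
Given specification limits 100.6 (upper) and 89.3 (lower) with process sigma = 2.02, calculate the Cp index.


Cp = (USL - LSL) / (6 * sigma)
= (100.6 - 89.3) / (6 * 2.02)
= 11.3000 / 12.1200
= 0.9323

0.9323


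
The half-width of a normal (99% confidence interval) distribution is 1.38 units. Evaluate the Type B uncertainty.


u_B = half_width / 2.576
u_B = 1.38 / 2.576
u_B = 0.5357

0.5357


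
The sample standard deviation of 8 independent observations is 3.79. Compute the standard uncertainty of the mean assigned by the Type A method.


u_A = s / sqrt(n)
u_A = 3.79 / sqrt(8)
u_A = 3.79 / 2.8284271
u_A = 1.3400

1.3400


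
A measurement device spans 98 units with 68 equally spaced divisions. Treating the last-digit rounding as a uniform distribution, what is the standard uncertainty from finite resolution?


resolution = range / divisions
resolution = 98 / 68 = 1.4411765
u_res = resolution / (2*sqrt(3))
u_res = 1.4411765 / 3.4641016
u_res = 0.4160

0.4160


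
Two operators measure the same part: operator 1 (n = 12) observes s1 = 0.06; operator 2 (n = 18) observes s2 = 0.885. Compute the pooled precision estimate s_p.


s_p = sqrt(((n1-1)*s1^2 + (n2-1)*s2^2) / (n1+n2-2))
numerator = (12-1)*0.06^2 + (18-1)*0.885^2 = 0.0396 + 13.314825 = 13.354425
denominator = 12 + 18 - 2 = 28
s_p^2 = 13.354425 / 28 = 0.47694375
s_p = sqrt(0.47694375) = 0.6906

0.6906


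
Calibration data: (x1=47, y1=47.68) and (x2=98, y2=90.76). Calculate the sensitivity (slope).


slope = (y2 - y1) / (x2 - x1)
= (90.76 - 47.68) / (98 - 47)
= 43.0800 / 51
= 0.8447

0.8447


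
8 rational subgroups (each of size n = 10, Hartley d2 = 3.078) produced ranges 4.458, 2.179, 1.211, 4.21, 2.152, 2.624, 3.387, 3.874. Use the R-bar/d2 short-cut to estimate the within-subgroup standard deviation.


R_bar = (4.458 + 2.179 + 1.211 + 4.21 + 2.152 + 2.624 + 3.387 + 3.874) / 8
R_bar = 24.095 / 8 = 3.011875
sigma_hat = R_bar / d2 = 3.011875 / 3.078 = 0.9785

0.9785


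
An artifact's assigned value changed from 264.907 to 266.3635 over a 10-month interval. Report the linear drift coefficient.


rate = (v2 - v1) / months
= (266.3635 - 264.907) / 10
= 1.4565 / 10
= 0.1457

0.1457


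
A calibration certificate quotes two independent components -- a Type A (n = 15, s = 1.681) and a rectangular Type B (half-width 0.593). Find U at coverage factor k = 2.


u_A = s / sqrt(n) = 1.681 / sqrt(15) = 0.43403233
u_B = half_width / sqrt(3) = 0.593 / sqrt(3) = 0.34236871
uc = sqrt(u_A^2 + u_B^2) = sqrt(0.43403233^2 + 0.34236871^2) = 0.55281136
U = k * uc = 2 * 0.55281136
U = 1.1056

1.1056


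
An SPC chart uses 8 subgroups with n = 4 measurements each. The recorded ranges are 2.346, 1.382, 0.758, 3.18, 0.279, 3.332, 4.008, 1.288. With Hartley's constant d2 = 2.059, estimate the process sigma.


R_bar = (2.346 + 1.382 + 0.758 + 3.18 + 0.279 + 3.332 + 4.008 + 1.288) / 8
R_bar = 16.573 / 8 = 2.071625
sigma_hat = R_bar / d2 = 2.071625 / 2.059 = 1.0061

1.0061


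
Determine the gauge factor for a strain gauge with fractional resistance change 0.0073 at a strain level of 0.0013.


GF = (dR/R) / epsilon
= 0.0073 / 0.0013
= 5.6154

5.6154


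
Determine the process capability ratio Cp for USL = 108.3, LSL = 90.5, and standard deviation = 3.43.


Cp = (USL - LSL) / (6 * sigma)
= (108.3 - 90.5) / (6 * 3.43)
= 17.8000 / 20.5800
= 0.8649

0.8649


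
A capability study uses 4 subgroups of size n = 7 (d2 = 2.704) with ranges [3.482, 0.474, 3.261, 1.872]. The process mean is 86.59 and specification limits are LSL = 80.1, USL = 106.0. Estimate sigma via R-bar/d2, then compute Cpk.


R_bar = (3.482 + 0.474 + 3.261 + 1.872) / 4 = 2.27225
sigma = R_bar / d2 = 2.27225 / 2.704 = 0.84032914
Cp = (USL - LSL)/(6*sigma) = (106.0 - 80.1)/(6*0.84032914) = 5.1369
Cpu = (106.0 - 86.59)/(3*0.84032914) = 7.6994
Cpl = (86.59 - 80.1)/(3*0.84032914) = 2.5744
Cpk = min(Cpu, Cpl) = 2.5744

2.5744


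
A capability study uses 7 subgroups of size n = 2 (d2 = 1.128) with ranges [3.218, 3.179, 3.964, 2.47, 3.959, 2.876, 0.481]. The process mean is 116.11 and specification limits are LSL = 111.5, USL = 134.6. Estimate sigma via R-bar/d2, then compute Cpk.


R_bar = (3.218 + 3.179 + 3.964 + 2.47 + 3.959 + 2.876 + 0.481) / 7 = 2.8781429
sigma = R_bar / d2 = 2.8781429 / 1.128 = 2.5515451
Cp = (USL - LSL)/(6*sigma) = (134.6 - 111.5)/(6*2.5515451) = 1.5089
Cpu = (134.6 - 116.11)/(3*2.5515451) = 2.4155
Cpl = (116.11 - 111.5)/(3*2.5515451) = 0.6022
Cpk = min(Cpu, Cpl) = 0.6022

0.6022


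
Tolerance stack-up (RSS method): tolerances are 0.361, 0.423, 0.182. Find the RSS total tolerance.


RSS = sqrt(0.361^2 + 0.423^2 + 0.182^2)
= sqrt(0.342374)
= 0.5851

0.5851


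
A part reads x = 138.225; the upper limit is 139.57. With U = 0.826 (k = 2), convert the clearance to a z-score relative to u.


u = U / k = 0.826 / 2 = 0.413
margin = |USL - x| = |139.57 - 138.225| = 1.345
z = margin / u = 1.345 / 0.413
z = 3.2567

3.2567


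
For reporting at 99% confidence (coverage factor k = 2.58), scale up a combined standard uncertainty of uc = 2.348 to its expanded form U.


U = k * uc
U = 2.58 * 2.348
U = 6.0578

6.0578


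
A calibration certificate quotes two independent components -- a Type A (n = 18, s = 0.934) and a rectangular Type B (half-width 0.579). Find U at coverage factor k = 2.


u_A = s / sqrt(n) = 0.934 / sqrt(18) = 0.22014591
u_B = half_width / sqrt(3) = 0.579 / sqrt(3) = 0.33428581
uc = sqrt(u_A^2 + u_B^2) = sqrt(0.22014591^2 + 0.33428581^2) = 0.40026394
U = k * uc = 2 * 0.40026394
U = 0.8005

0.8005


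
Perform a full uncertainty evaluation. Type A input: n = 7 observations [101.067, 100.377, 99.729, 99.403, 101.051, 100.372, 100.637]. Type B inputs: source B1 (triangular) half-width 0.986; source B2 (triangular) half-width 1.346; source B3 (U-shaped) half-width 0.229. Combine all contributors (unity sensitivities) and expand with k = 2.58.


mean = (101.067 + 100.377 + 99.729 + 99.403 + 101.051 + 100.372 + 100.637) / 7 = 100.3765714
s = sqrt(sum((x - mean)^2)/(n-1)) = 0.62803659
u_A = s / sqrt(n) = 0.62803659 / sqrt(7) = 0.23737552
u_B1 = 0.986 / sqrt(6) = 0.40253281
u_B2 = 1.346 / sqrt(6) = 0.5495022
u_B3 = 0.229 / sqrt(2) = 0.16192745
uc = sqrt(0.23737552^2 + 0.40253281^2 + 0.5495022^2 + 0.16192745^2) = 0.73929221
U = k * uc = 2.58 * 0.73929221
U = 1.9074

1.9074


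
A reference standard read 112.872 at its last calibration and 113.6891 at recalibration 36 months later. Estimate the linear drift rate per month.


rate = (v2 - v1) / months
= (113.6891 - 112.872) / 36
= 0.8171 / 36
= 0.0227

0.0227


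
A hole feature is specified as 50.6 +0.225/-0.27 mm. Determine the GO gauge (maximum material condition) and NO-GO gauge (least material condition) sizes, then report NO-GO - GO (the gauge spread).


GO = nominal - lower_tol (smallest hole = maximum material condition)
GO = 50.6 - 0.27 = 50.33
NO-GO = nominal + upper_tol (largest hole = least material condition)
NO-GO = 50.6 + 0.225 = 50.825
spread = NO-GO - GO = 50.825 - 50.33 = 0.4950

0.4950


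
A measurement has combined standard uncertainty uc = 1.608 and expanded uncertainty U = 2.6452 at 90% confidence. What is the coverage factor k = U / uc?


k = U / uc
k = 2.6452 / 1.608
k = 1.645

1.645


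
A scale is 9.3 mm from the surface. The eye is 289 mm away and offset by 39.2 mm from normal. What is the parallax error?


error = h * offset / d
= 9.3 * 39.2 / 289
= 1.2615

1.2615


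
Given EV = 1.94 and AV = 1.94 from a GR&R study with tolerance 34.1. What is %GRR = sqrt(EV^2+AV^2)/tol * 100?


GRR = sqrt(EV^2 + AV^2) = sqrt(1.94^2 + 1.94^2) = 2.7435743
%GRR = GRR / tol * 100 = 2.7435743 / 34.1 * 100
%GRR = 8.0457

8.0457


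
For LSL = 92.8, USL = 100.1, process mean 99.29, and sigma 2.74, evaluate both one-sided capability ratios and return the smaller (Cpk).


Cpu = (USL - mean) / (3*sigma) = (100.1 - 99.29) / (3*2.74) = 0.0985
Cpl = (mean - LSL) / (3*sigma) = (99.29 - 92.8) / (3*2.74) = 0.7895
Cpk = min(Cpu, Cpl) = 0.0985

0.0985


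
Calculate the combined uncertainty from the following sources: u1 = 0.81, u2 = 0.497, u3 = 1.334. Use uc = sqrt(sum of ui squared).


uc = sqrt(0.81^2 + 0.497^2 + 1.334^2)
uc = sqrt(2.682665)
uc = 1.6379

1.6379


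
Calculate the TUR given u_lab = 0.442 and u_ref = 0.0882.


TUR = u_lab / u_ref
= 0.442 / 0.0882
= 5.0113

5.0113


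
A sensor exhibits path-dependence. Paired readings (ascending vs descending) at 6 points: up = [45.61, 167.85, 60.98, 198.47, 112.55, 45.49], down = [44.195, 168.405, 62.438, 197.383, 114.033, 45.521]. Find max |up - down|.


|45.61 - 44.195| = 1.4150
|167.85 - 168.405| = 0.5550
|60.98 - 62.438| = 1.4580
|198.47 - 197.383| = 1.0870
|112.55 - 114.033| = 1.4830
|45.49 - 45.521| = 0.0310
hysteresis = max(diffs) = 1.4830

1.4830


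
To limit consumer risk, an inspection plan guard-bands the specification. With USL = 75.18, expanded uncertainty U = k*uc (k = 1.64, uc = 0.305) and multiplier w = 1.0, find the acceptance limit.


U = k * uc = 1.64 * 0.305 = 0.5002
guard band g = w * U = 1.0 * 0.5002 = 0.5002
AL = USL - g = 75.18 - 0.5002
AL = 74.6798

74.6798


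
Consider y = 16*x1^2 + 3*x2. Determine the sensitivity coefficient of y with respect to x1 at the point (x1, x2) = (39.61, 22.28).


y = 16*x1^2 + 3*x2
dy/dx1 = 2*16*x1
Evaluate at x1 = 39.61: c1 = 32 * 39.61
c1 = 1267.5200

1267.5200


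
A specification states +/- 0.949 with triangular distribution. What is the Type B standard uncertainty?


u_B = half_width / sqrt(6)
u_B = 0.949 / 2.4494897
u_B = 0.3874

0.3874


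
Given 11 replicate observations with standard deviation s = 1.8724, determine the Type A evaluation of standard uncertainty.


u_A = s / sqrt(n)
u_A = 1.8724 / sqrt(11)
u_A = 1.8724 / 3.3166248
u_A = 0.5645

0.5645


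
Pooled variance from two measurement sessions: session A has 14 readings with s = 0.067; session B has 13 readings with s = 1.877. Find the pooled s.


s_p = sqrt(((n1-1)*s1^2 + (n2-1)*s2^2) / (n1+n2-2))
numerator = (14-1)*0.067^2 + (13-1)*1.877^2 = 0.058357 + 42.277548 = 42.335905
denominator = 14 + 13 - 2 = 25
s_p^2 = 42.335905 / 25 = 1.6934362
s_p = sqrt(1.6934362) = 1.3013

1.3013


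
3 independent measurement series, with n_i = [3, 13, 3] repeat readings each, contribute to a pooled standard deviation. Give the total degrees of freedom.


nu = sum_i (n_i - 1)
nu = ((3 - 1) + (13 - 1) + (3 - 1))
nu = 2 + 12 + 2
nu = 16

16


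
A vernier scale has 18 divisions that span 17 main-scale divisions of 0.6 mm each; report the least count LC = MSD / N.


LC = MSD / n_div
= 0.6 / 18
= 0.0333

0.0333


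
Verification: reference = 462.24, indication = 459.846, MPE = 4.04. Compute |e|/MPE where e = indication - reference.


e = indication - reference = 459.846 - 462.24 = -2.3940
|e| = 2.3940
ratio = |e| / MPE = 2.3940 / 4.04
ratio = 0.5926

0.5926


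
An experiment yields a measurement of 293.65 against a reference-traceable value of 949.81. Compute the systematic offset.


Systematic error = measured - true
= 293.65 - 949.81
= -656.1600

-656.1600


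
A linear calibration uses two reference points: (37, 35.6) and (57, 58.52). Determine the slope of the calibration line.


slope = (y2 - y1) / (x2 - x1)
= (58.52 - 35.6) / (57 - 37)
= 22.9200 / 20
= 1.1460

1.1460


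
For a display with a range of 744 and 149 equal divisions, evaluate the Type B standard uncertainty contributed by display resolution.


resolution = range / divisions
resolution = 744 / 149 = 4.9932886
u_res = resolution / (2*sqrt(3))
u_res = 4.9932886 / 3.4641016
u_res = 1.4414

1.4414


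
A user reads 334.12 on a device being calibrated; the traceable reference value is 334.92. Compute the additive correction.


Correction = standard - reading
= 334.92 - 334.12
= 0.8000

0.8000


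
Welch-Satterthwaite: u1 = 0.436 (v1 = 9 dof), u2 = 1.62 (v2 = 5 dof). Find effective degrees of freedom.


uc = sqrt(u1^2 + u2^2) = sqrt(0.436^2 + 1.62^2) = 1.677646
v_eff = uc^4 / (u1^4/v1 + u2^4/v2)
= 1.677646^4 / (0.436^4/9 + 1.62^4/5)
= 7.9213883 / 1.3815102
v_eff = 5.7339

5.7339


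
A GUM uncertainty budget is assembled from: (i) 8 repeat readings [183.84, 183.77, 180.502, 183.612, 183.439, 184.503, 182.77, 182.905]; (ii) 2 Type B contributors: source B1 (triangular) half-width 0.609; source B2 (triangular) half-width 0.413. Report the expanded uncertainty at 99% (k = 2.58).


mean = (183.84 + 183.77 + 180.502 + 183.612 + 183.439 + 184.503 + 182.77 + 182.905) / 8 = 183.167625
s = sqrt(sum((x - mean)^2)/(n-1)) = 1.2072352
u_A = s / sqrt(n) = 1.2072352 / sqrt(8) = 0.4268221
u_B1 = 0.609 / sqrt(6) = 0.24862321
u_B2 = 0.413 / sqrt(6) = 0.16860654
uc = sqrt(0.4268221^2 + 0.24862321^2 + 0.16860654^2) = 0.52193752
U = k * uc = 2.58 * 0.52193752
U = 1.3466

1.3466


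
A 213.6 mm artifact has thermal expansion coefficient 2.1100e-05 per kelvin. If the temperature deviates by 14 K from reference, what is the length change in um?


dL = L * alpha * dT
= 213.6 * 2.1100e-05 * 14
= 0.0630974 mm
dL_um = 0.0630974 * 1000 = 63.0974 um

63.0974


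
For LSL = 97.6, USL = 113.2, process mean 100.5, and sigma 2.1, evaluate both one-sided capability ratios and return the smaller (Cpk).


Cpu = (USL - mean) / (3*sigma) = (113.2 - 100.5) / (3*2.1) = 2.0159
Cpl = (mean - LSL) / (3*sigma) = (100.5 - 97.6) / (3*2.1) = 0.4603
Cpk = min(Cpu, Cpl) = 0.4603

0.4603


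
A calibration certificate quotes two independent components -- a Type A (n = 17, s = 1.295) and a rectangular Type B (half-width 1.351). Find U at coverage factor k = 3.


u_A = s / sqrt(n) = 1.295 / sqrt(17) = 0.31408363
u_B = half_width / sqrt(3) = 1.351 / sqrt(3) = 0.78000021
uc = sqrt(u_A^2 + u_B^2) = sqrt(0.31408363^2 + 0.78000021^2) = 0.84086197
U = k * uc = 3 * 0.84086197
U = 2.5226

2.5226


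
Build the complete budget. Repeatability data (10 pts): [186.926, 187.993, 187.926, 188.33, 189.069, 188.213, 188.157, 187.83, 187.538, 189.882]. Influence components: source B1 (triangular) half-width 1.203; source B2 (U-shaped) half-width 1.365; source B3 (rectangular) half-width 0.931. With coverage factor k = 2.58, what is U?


mean = (186.926 + 187.993 + 187.926 + 188.33 + 189.069 + 188.213 + 188.157 + 187.83 + 187.538 + 189.882) / 10 = 188.1864
s = sqrt(sum((x - mean)^2)/(n-1)) = 0.81086363
u_A = s / sqrt(n) = 0.81086363 / sqrt(10) = 0.25641759
u_B1 = 1.203 / sqrt(6) = 0.49112269
u_B2 = 1.365 / sqrt(2) = 0.96520076
u_B3 = 0.931 / sqrt(3) = 0.5375131
uc = sqrt(0.25641759^2 + 0.49112269^2 + 0.96520076^2 + 0.5375131^2) = 1.2359144
U = k * uc = 2.58 * 1.2359144
U = 3.1887

3.1887


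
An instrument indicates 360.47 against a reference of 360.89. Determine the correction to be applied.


Correction = standard - reading
= 360.89 - 360.47
= 0.4200

0.4200


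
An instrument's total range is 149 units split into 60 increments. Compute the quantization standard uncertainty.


resolution = range / divisions
resolution = 149 / 60 = 2.4833333
u_res = resolution / (2*sqrt(3))
u_res = 2.4833333 / 3.4641016
u_res = 0.7169

0.7169


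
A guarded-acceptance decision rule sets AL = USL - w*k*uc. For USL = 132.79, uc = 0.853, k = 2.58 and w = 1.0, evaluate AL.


U = k * uc = 2.58 * 0.853 = 2.20074
guard band g = w * U = 1.0 * 2.20074 = 2.20074
AL = USL - g = 132.79 - 2.20074
AL = 130.5893

130.5893


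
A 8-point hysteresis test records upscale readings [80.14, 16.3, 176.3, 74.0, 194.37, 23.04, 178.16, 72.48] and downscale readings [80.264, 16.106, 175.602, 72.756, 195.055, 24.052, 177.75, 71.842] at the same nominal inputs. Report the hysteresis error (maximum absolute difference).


|80.14 - 80.264| = 0.1240
|16.3 - 16.106| = 0.1940
|176.3 - 175.602| = 0.6980
|74.0 - 72.756| = 1.2440
|194.37 - 195.055| = 0.6850
|23.04 - 24.052| = 1.0120
|178.16 - 177.75| = 0.4100
|72.48 - 71.842| = 0.6380
hysteresis = max(diffs) = 1.2440

1.2440


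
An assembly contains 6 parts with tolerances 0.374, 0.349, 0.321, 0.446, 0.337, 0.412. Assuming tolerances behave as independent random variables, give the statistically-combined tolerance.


RSS = sqrt(0.374^2 + 0.349^2 + 0.321^2 + 0.446^2 + 0.337^2 + 0.412^2)
= sqrt(0.846947)
= 0.9203

0.9203


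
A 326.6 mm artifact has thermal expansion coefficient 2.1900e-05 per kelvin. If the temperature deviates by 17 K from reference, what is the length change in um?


dL = L * alpha * dT
= 326.6 * 2.1900e-05 * 17
= 0.1215932 mm
dL_um = 0.1215932 * 1000 = 121.5932 um

121.5932


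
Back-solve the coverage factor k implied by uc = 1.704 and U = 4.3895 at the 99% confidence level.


k = U / uc
k = 4.3895 / 1.704
k = 2.576

2.576


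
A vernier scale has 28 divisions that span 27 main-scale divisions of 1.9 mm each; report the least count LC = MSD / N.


LC = MSD / n_div
= 1.9 / 28
= 0.0679

0.0679


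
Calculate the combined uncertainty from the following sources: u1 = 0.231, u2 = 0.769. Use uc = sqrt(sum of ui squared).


uc = sqrt(0.231^2 + 0.769^2)
uc = sqrt(0.644722)
uc = 0.8029

0.8029


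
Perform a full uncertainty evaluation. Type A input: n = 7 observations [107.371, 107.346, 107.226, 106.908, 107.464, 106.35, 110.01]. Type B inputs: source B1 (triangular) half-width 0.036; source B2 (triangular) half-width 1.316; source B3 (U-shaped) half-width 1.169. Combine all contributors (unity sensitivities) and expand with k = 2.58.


mean = (107.371 + 107.346 + 107.226 + 106.908 + 107.464 + 106.35 + 110.01) / 7 = 107.525
s = sqrt(sum((x - mean)^2)/(n-1)) = 1.1608487
u_A = s / sqrt(n) = 1.1608487 / sqrt(7) = 0.43875957
u_B1 = 0.036 / sqrt(6) = 0.014696938
u_B2 = 1.316 / sqrt(6) = 0.53725475
u_B3 = 1.169 / sqrt(2) = 0.82660783
uc = sqrt(0.43875957^2 + 0.014696938^2 + 0.53725475^2 + 0.82660783^2) = 1.0791891
U = k * uc = 2.58 * 1.0791891
U = 2.7843

2.7843


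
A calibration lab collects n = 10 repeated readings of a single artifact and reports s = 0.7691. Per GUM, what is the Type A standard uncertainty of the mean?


u_A = s / sqrt(n)
u_A = 0.7691 / sqrt(10)
u_A = 0.7691 / 3.1622777
u_A = 0.2432

0.2432


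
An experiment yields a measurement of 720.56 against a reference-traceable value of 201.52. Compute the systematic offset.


Systematic error = measured - true
= 720.56 - 201.52
= 519.0400

519.0400


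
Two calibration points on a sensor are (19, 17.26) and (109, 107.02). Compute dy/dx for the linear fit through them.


slope = (y2 - y1) / (x2 - x1)
= (107.02 - 17.26) / (109 - 19)
= 89.7600 / 90
= 0.9973

0.9973


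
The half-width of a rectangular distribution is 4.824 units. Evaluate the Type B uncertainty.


u_B = half_width / sqrt(3)
u_B = 4.824 / 1.7320508
u_B = 2.7851

2.7851


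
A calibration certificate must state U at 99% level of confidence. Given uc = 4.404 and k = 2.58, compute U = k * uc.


U = k * uc
U = 2.58 * 4.404
U = 11.3623

11.3623


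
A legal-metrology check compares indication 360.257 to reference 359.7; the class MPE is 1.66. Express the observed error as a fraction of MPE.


e = indication - reference = 360.257 - 359.7 = 0.5570
|e| = 0.5570
ratio = |e| / MPE = 0.5570 / 1.66
ratio = 0.3355

0.3355


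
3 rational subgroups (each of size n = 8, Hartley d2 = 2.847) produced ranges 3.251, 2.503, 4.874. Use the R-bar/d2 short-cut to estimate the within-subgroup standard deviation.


R_bar = (3.251 + 2.503 + 4.874) / 3
R_bar = 10.628 / 3 = 3.5426667
sigma_hat = R_bar / d2 = 3.5426667 / 2.847 = 1.2444

1.2444


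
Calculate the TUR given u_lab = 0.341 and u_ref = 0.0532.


TUR = u_lab / u_ref
= 0.341 / 0.0532
= 6.4098

6.4098


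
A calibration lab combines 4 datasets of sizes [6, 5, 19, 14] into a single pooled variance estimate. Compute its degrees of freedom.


nu = sum_i (n_i - 1)
nu = ((6 - 1) + (5 - 1) + (19 - 1) + (14 - 1))
nu = 5 + 4 + 18 + 13
nu = 40

40


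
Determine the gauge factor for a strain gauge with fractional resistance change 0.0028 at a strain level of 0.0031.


GF = (dR/R) / epsilon
= 0.0028 / 0.0031
= 0.9032

0.9032


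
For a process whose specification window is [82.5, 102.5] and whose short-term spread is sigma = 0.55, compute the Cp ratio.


Cp = (USL - LSL) / (6 * sigma)
= (102.5 - 82.5) / (6 * 0.55)
= 20.0000 / 3.3000
= 6.0606

6.0606


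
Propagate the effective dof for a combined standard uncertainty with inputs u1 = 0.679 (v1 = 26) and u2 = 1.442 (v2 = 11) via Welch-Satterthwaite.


uc = sqrt(u1^2 + u2^2) = sqrt(0.679^2 + 1.442^2) = 1.5938648
v_eff = uc^4 / (u1^4/v1 + u2^4/v2)
= 1.5938648^4 / (0.679^4/26 + 1.442^4/11)
= 6.4536576 / 0.40124394
v_eff = 16.0841

16.0841


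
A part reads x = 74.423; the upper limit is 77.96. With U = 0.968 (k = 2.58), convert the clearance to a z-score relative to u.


u = U / k = 0.968 / 2.58 = 0.3751938
margin = |USL - x| = |77.96 - 74.423| = 3.537
z = margin / u = 3.537 / 0.3751938
z = 9.4271

9.4271


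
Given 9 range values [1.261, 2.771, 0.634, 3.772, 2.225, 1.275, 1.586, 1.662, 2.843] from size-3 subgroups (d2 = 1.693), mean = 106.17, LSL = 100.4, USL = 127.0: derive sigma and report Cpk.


R_bar = (1.261 + 2.771 + 0.634 + 3.772 + 2.225 + 1.275 + 1.586 + 1.662 + 2.843) / 9 = 2.0032222
sigma = R_bar / d2 = 2.0032222 / 1.693 = 1.1832382
Cp = (USL - LSL)/(6*sigma) = (127.0 - 100.4)/(6*1.1832382) = 3.7468
Cpu = (127.0 - 106.17)/(3*1.1832382) = 5.8681
Cpl = (106.17 - 100.4)/(3*1.1832382) = 1.6255
Cpk = min(Cpu, Cpl) = 1.6255

1.6255


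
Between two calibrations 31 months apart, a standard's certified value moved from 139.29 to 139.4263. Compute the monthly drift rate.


rate = (v2 - v1) / months
= (139.4263 - 139.29) / 31
= 0.1363 / 31
= 0.0044

0.0044


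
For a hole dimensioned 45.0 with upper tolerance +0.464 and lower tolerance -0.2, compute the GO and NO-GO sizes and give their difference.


GO = nominal - lower_tol (smallest hole = maximum material condition)
GO = 45.0 - 0.2 = 44.8
NO-GO = nominal + upper_tol (largest hole = least material condition)
NO-GO = 45.0 + 0.464 = 45.464
spread = NO-GO - GO = 45.464 - 44.8 = 0.6640

0.6640


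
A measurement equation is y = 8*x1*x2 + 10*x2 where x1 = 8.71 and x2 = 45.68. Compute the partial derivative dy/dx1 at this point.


y = 8*x1*x2 + 10*x2
dy/dx1 = 8*x2
Evaluate at x2 = 45.68: c1 = 8 * 45.68
c1 = 365.4400

365.4400


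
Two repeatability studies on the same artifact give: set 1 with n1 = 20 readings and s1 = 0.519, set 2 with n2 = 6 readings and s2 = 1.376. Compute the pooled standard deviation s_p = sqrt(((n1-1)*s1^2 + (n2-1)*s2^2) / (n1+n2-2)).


s_p = sqrt(((n1-1)*s1^2 + (n2-1)*s2^2) / (n1+n2-2))
numerator = (20-1)*0.519^2 + (6-1)*1.376^2 = 5.117859 + 9.46688 = 14.584739
denominator = 20 + 6 - 2 = 24
s_p^2 = 14.584739 / 24 = 0.60769746
s_p = sqrt(0.60769746) = 0.7795

0.7795


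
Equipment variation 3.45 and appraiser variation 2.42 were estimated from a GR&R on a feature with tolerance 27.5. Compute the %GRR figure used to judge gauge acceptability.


GRR = sqrt(EV^2 + AV^2) = sqrt(3.45^2 + 2.42^2) = 4.214131
%GRR = GRR / tol * 100 = 4.214131 / 27.5 * 100
%GRR = 15.3241

15.3241


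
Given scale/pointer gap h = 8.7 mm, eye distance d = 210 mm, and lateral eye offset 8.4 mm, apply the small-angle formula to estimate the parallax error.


error = h * offset / d
= 8.7 * 8.4 / 210
= 0.3480

0.3480


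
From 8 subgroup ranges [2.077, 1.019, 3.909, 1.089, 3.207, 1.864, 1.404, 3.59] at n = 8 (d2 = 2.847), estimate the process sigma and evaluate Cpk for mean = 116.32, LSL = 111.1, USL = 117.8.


R_bar = (2.077 + 1.019 + 3.909 + 1.089 + 3.207 + 1.864 + 1.404 + 3.59) / 8 = 2.269875
sigma = R_bar / d2 = 2.269875 / 2.847 = 0.79728662
Cp = (USL - LSL)/(6*sigma) = (117.8 - 111.1)/(6*0.79728662) = 1.4006
Cpu = (117.8 - 116.32)/(3*0.79728662) = 0.6188
Cpl = (116.32 - 111.1)/(3*0.79728662) = 2.1824
Cpk = min(Cpu, Cpl) = 0.6188

0.6188


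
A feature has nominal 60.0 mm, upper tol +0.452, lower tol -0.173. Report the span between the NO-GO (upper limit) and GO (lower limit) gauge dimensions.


GO = nominal - lower_tol (smallest hole = maximum material condition)
GO = 60.0 - 0.173 = 59.827
NO-GO = nominal + upper_tol (largest hole = least material condition)
NO-GO = 60.0 + 0.452 = 60.452
spread = NO-GO - GO = 60.452 - 59.827 = 0.6250

0.6250


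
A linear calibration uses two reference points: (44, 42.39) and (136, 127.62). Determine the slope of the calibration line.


slope = (y2 - y1) / (x2 - x1)
= (127.62 - 42.39) / (136 - 44)
= 85.2300 / 92
= 0.9264

0.9264


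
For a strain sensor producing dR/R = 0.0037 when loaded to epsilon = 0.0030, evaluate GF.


GF = (dR/R) / epsilon
= 0.0037 / 0.0030
= 1.2333

1.2333


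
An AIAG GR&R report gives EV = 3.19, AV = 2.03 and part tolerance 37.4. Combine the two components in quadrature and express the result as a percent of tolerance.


GRR = sqrt(EV^2 + AV^2) = sqrt(3.19^2 + 2.03^2) = 3.7811374
%GRR = GRR / tol * 100 = 3.7811374 / 37.4 * 100
%GRR = 10.1100

10.1100


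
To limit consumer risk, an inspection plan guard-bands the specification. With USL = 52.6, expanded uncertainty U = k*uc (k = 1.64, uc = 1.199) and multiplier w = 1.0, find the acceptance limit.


U = k * uc = 1.64 * 1.199 = 1.96636
guard band g = w * U = 1.0 * 1.96636 = 1.96636
AL = USL - g = 52.6 - 1.96636
AL = 50.6336

50.6336


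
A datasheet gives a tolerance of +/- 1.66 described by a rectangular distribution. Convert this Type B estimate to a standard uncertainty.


u_B = half_width / sqrt(3)
u_B = 1.66 / 1.7320508
u_B = 0.9584

0.9584


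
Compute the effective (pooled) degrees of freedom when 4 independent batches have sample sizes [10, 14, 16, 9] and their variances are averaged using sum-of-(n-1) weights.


nu = sum_i (n_i - 1)
nu = ((10 - 1) + (14 - 1) + (16 - 1) + (9 - 1))
nu = 9 + 13 + 15 + 8
nu = 45

45


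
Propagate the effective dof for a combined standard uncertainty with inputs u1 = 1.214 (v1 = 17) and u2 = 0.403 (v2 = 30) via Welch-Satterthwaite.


uc = sqrt(u1^2 + u2^2) = sqrt(1.214^2 + 0.403^2) = 1.2791423
v_eff = uc^4 / (u1^4/v1 + u2^4/v2)
= 1.2791423^4 / (1.214^4/17 + 0.403^4/30)
= 2.6771669 / 0.12864832
v_eff = 20.8100

20.8100


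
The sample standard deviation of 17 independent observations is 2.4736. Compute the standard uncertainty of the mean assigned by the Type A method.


u_A = s / sqrt(n)
u_A = 2.4736 / sqrt(17)
u_A = 2.4736 / 4.1231056
u_A = 0.5999

0.5999


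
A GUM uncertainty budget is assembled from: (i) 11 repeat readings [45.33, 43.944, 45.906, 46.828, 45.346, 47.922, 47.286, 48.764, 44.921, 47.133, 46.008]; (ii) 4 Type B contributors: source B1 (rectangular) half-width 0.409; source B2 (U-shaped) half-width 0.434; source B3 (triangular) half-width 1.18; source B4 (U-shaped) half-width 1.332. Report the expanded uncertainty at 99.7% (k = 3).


mean = (45.33 + 43.944 + 45.906 + 46.828 + 45.346 + 47.922 + 47.286 + 48.764 + 44.921 + 47.133 + 46.008) / 11 = 46.308
s = sqrt(sum((x - mean)^2)/(n-1)) = 1.4209236
u_A = s / sqrt(n) = 1.4209236 / sqrt(11) = 0.42842459
u_B1 = 0.409 / sqrt(3) = 0.23613626
u_B2 = 0.434 / sqrt(2) = 0.30688434
u_B3 = 1.18 / sqrt(6) = 0.48173298
u_B4 = 1.332 / sqrt(2) = 0.94186623
uc = sqrt(0.42842459^2 + 0.23613626^2 + 0.30688434^2 + 0.48173298^2 + 0.94186623^2) = 1.2052654
U = k * uc = 3 * 1.2052654
U = 3.6158

3.6158


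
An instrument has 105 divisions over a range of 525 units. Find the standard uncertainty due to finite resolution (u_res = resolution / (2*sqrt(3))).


resolution = range / divisions
resolution = 525 / 105 = 5
u_res = resolution / (2*sqrt(3))
u_res = 5 / 3.4641016
u_res = 1.4434

1.4434


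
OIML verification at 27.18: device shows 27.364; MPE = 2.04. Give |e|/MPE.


e = indication - reference = 27.364 - 27.18 = 0.1840
|e| = 0.1840
ratio = |e| / MPE = 0.1840 / 2.04
ratio = 0.0902

0.0902


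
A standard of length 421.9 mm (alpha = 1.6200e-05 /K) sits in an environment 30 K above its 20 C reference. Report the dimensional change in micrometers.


dL = L * alpha * dT
= 421.9 * 1.6200e-05 * 30
= 0.2050434 mm
dL_um = 0.2050434 * 1000 = 205.0434 um

205.0434


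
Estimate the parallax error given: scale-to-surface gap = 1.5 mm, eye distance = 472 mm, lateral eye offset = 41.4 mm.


error = h * offset / d
= 1.5 * 41.4 / 472
= 0.1316

0.1316


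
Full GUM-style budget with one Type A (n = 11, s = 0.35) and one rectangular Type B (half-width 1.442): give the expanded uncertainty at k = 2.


u_A = s / sqrt(n) = 0.35 / sqrt(11) = 0.10552897
u_B = half_width / sqrt(3) = 1.442 / sqrt(3) = 0.83253909
uc = sqrt(u_A^2 + u_B^2) = sqrt(0.10552897^2 + 0.83253909^2) = 0.83920063
U = k * uc = 2 * 0.83920063
U = 1.6784

1.6784


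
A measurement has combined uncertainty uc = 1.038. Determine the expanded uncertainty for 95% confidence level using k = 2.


U = k * uc
U = 2 * 1.038
U = 2.0760

2.0760


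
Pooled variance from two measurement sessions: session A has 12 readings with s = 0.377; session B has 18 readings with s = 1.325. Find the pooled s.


s_p = sqrt(((n1-1)*s1^2 + (n2-1)*s2^2) / (n1+n2-2))
numerator = (12-1)*0.377^2 + (18-1)*1.325^2 = 1.563419 + 29.845625 = 31.409044
denominator = 12 + 18 - 2 = 28
s_p^2 = 31.409044 / 28 = 1.1217516
s_p = sqrt(1.1217516) = 1.0591

1.0591


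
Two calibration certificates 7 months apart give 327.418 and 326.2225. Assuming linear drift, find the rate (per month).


rate = (v2 - v1) / months
= (326.2225 - 327.418) / 7
= -1.1955 / 7
= -0.1708

-0.1708


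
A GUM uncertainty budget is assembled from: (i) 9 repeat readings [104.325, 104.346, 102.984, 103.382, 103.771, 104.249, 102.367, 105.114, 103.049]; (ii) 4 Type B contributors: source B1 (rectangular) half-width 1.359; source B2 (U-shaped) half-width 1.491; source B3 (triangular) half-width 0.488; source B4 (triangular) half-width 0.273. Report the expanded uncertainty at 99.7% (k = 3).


mean = (104.325 + 104.346 + 102.984 + 103.382 + 103.771 + 104.249 + 102.367 + 105.114 + 103.049) / 9 = 103.7318889
s = sqrt(sum((x - mean)^2)/(n-1)) = 0.86016691
u_A = s / sqrt(n) = 0.86016691 / sqrt(9) = 0.2867223
u_B1 = 1.359 / sqrt(3) = 0.78461902
u_B2 = 1.491 / sqrt(2) = 1.0542962
u_B3 = 0.488 / sqrt(6) = 0.19922517
u_B4 = 0.273 / sqrt(6) = 0.11145178
uc = sqrt(0.2867223^2 + 0.78461902^2 + 1.0542962^2 + 0.19922517^2 + 0.11145178^2) = 1.3643641
U = k * uc = 3 * 1.3643641
U = 4.0931

4.0931


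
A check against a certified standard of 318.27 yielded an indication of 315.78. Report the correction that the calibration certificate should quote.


Correction = standard - reading
= 318.27 - 315.78
= 2.4900

2.4900


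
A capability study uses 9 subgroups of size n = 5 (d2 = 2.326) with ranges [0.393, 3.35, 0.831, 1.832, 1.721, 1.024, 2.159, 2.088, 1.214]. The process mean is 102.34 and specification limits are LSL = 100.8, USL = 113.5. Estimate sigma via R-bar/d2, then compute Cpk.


R_bar = (0.393 + 3.35 + 0.831 + 1.832 + 1.721 + 1.024 + 2.159 + 2.088 + 1.214) / 9 = 1.6235556
sigma = R_bar / d2 = 1.6235556 / 2.326 = 0.69800327
Cp = (USL - LSL)/(6*sigma) = (113.5 - 100.8)/(6*0.69800327) = 3.0325
Cpu = (113.5 - 102.34)/(3*0.69800327) = 5.3295
Cpl = (102.34 - 100.8)/(3*0.69800327) = 0.7354
Cpk = min(Cpu, Cpl) = 0.7354

0.7354


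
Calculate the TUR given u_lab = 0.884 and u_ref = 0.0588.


TUR = u_lab / u_ref
= 0.884 / 0.0588
= 15.0340

15.0340


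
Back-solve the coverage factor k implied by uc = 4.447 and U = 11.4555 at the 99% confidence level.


k = U / uc
k = 11.4555 / 4.447
k = 2.576

2.576


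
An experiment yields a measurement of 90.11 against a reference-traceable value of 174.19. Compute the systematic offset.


Systematic error = measured - true
= 90.11 - 174.19
= -84.0800

-84.0800


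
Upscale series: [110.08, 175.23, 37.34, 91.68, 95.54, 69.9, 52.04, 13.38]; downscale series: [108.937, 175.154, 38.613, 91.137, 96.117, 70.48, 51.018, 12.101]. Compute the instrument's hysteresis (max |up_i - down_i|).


|110.08 - 108.937| = 1.1430
|175.23 - 175.154| = 0.0760
|37.34 - 38.613| = 1.2730
|91.68 - 91.137| = 0.5430
|95.54 - 96.117| = 0.5770
|69.9 - 70.48| = 0.5800
|52.04 - 51.018| = 1.0220
|13.38 - 12.101| = 1.2790
hysteresis = max(diffs) = 1.2790

1.2790


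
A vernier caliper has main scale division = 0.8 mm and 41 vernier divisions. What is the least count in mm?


LC = MSD / n_div
= 0.8 / 41
= 0.0195

0.0195


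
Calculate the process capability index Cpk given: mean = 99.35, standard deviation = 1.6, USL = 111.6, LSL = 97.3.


Cpu = (USL - mean) / (3*sigma) = (111.6 - 99.35) / (3*1.6) = 2.5521
Cpl = (mean - LSL) / (3*sigma) = (99.35 - 97.3) / (3*1.6) = 0.4271
Cpk = min(Cpu, Cpl) = 0.4271

0.4271


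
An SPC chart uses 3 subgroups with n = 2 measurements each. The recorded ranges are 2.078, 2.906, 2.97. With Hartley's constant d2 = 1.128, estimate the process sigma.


R_bar = (2.078 + 2.906 + 2.97) / 3
R_bar = 7.954 / 3 = 2.6513333
sigma_hat = R_bar / d2 = 2.6513333 / 1.128 = 2.3505

2.3505


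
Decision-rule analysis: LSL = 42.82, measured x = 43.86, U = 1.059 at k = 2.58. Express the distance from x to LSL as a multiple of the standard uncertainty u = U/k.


u = U / k = 1.059 / 2.58 = 0.41046512
margin = |LSL - x| = |42.82 - 43.86| = 1.04
z = margin / u = 1.04 / 0.41046512
z = 2.5337

2.5337


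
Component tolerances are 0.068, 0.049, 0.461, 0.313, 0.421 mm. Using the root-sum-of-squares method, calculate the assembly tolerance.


RSS = sqrt(0.068^2 + 0.049^2 + 0.461^2 + 0.313^2 + 0.421^2)
= sqrt(0.494756)
= 0.7034

0.7034


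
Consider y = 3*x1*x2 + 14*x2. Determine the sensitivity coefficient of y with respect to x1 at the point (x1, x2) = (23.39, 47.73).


y = 3*x1*x2 + 14*x2
dy/dx1 = 3*x2
Evaluate at x2 = 47.73: c1 = 3 * 47.73
c1 = 143.1900

143.1900


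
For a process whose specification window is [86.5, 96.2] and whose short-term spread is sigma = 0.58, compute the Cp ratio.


Cp = (USL - LSL) / (6 * sigma)
= (96.2 - 86.5) / (6 * 0.58)
= 9.7000 / 3.4800
= 2.7874

2.7874


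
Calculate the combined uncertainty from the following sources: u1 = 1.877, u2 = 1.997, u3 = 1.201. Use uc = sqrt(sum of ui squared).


uc = sqrt(1.877^2 + 1.997^2 + 1.201^2)
uc = sqrt(8.953539)
uc = 2.9922

2.9922


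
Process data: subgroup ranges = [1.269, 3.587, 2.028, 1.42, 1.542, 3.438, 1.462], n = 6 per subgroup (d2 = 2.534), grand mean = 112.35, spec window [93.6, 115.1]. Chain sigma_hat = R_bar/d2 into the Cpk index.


R_bar = (1.269 + 3.587 + 2.028 + 1.42 + 1.542 + 3.438 + 1.462) / 7 = 2.1065714
sigma = R_bar / d2 = 2.1065714 / 2.534 = 0.83132257
Cp = (USL - LSL)/(6*sigma) = (115.1 - 93.6)/(6*0.83132257) = 4.3104
Cpu = (115.1 - 112.35)/(3*0.83132257) = 1.1027
Cpl = (112.35 - 93.6)/(3*0.83132257) = 7.5181
Cpk = min(Cpu, Cpl) = 1.1027

1.1027


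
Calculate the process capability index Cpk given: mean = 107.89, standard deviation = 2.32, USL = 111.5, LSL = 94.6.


Cpu = (USL - mean) / (3*sigma) = (111.5 - 107.89) / (3*2.32) = 0.5187
Cpl = (mean - LSL) / (3*sigma) = (107.89 - 94.6) / (3*2.32) = 1.9095
Cpk = min(Cpu, Cpl) = 0.5187

0.5187


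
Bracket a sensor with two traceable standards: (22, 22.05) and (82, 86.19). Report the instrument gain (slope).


slope = (y2 - y1) / (x2 - x1)
= (86.19 - 22.05) / (82 - 22)
= 64.1400 / 60
= 1.0690

1.0690


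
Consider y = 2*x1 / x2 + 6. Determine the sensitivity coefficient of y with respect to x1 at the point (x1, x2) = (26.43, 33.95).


y = 2*x1 / x2 + 6
dy/dx1 = 2/x2
Evaluate at x2 = 33.95: c1 = 2 / 33.95
c1 = 0.0589

0.0589


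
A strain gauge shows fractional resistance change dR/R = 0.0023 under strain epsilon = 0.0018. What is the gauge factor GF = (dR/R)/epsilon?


GF = (dR/R) / epsilon
= 0.0023 / 0.0018
= 1.2778

1.2778


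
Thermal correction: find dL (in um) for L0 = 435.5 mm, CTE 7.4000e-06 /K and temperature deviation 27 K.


dL = L * alpha * dT
= 435.5 * 7.4000e-06 * 27
= 0.0870129 mm
dL_um = 0.0870129 * 1000 = 87.0129 um

87.0129


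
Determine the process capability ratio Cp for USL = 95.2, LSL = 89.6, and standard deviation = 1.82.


Cp = (USL - LSL) / (6 * sigma)
= (95.2 - 89.6) / (6 * 1.82)
= 5.6000 / 10.9200
= 0.5128

0.5128


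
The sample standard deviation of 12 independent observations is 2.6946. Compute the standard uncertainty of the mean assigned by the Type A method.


u_A = s / sqrt(n)
u_A = 2.6946 / sqrt(12)
u_A = 2.6946 / 3.4641016
u_A = 0.7779

0.7779


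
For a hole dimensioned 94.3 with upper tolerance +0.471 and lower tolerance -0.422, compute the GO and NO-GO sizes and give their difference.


GO = nominal - lower_tol (smallest hole = maximum material condition)
GO = 94.3 - 0.422 = 93.878
NO-GO = nominal + upper_tol (largest hole = least material condition)
NO-GO = 94.3 + 0.471 = 94.771
spread = NO-GO - GO = 94.771 - 93.878 = 0.8930

0.8930


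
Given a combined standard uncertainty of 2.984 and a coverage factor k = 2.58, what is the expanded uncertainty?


U = k * uc
U = 2.58 * 2.984
U = 7.6987

7.6987


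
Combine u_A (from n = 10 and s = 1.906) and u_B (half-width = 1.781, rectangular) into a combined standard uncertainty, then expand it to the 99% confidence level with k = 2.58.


u_A = s / sqrt(n) = 1.906 / sqrt(10) = 0.60273012
u_B = half_width / sqrt(3) = 1.781 / sqrt(3) = 1.0282608
uc = sqrt(u_A^2 + u_B^2) = sqrt(0.60273012^2 + 1.0282608^2) = 1.1918909
U = k * uc = 2.58 * 1.1918909
U = 3.0751

3.0751


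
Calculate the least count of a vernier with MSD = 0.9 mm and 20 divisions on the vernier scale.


LC = MSD / n_div
= 0.9 / 20
= 0.0450

0.0450


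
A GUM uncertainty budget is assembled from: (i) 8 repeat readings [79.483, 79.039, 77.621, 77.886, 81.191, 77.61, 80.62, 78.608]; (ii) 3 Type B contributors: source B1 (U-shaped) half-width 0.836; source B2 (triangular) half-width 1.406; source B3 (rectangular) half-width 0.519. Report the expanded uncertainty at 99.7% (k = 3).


mean = (79.483 + 79.039 + 77.621 + 77.886 + 81.191 + 77.61 + 80.62 + 78.608) / 8 = 79.00725
s = sqrt(sum((x - mean)^2)/(n-1)) = 1.3568699
u_A = s / sqrt(n) = 1.3568699 / sqrt(8) = 0.47972595
u_B1 = 0.836 / sqrt(2) = 0.59114127
u_B2 = 1.406 / sqrt(6) = 0.5739971
u_B3 = 0.519 / sqrt(3) = 0.29964479
uc = sqrt(0.47972595^2 + 0.59114127^2 + 0.5739971^2 + 0.29964479^2) = 0.99942216
U = k * uc = 3 * 0.99942216
U = 2.9983

2.9983
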